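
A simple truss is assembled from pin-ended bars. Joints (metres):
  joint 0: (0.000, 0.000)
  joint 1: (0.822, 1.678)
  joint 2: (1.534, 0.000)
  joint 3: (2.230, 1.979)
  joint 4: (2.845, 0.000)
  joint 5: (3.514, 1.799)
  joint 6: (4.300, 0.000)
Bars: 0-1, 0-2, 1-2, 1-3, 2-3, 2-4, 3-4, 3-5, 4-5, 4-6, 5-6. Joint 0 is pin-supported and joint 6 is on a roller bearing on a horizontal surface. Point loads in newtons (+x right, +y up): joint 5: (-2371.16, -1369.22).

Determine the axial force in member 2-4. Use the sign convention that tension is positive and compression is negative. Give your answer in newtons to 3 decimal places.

N=7 nodes, M=11 members, R=3 reactions → 2N=14, M+R=14
member 0 (0-1): L=1.8685, (cx,cy)=(0.4399,0.8980)
member 1 (0-2): L=1.5340, (cx,cy)=(1.0000,0.0000)
member 2 (1-2): L=1.8228, (cx,cy)=(0.3906,-0.9206)
member 3 (1-3): L=1.4398, (cx,cy)=(0.9779,0.2091)
member 4 (2-3): L=2.0978, (cx,cy)=(0.3318,0.9434)
member 5 (2-4): L=1.3110, (cx,cy)=(1.0000,0.0000)
member 6 (3-4): L=2.0724, (cx,cy)=(0.2968,-0.9550)
member 7 (3-5): L=1.2966, (cx,cy)=(0.9903,-0.1388)
member 8 (4-5): L=1.9194, (cx,cy)=(0.3486,0.9373)
member 9 (4-6): L=1.4550, (cx,cy)=(1.0000,0.0000)
member 10 (5-6): L=1.9632, (cx,cy)=(0.4004,-0.9164)
solve A·x = −loads:
  F[0-1] = -1383.3596 N (compression)
  F[0-2] = -1762.5920 N (compression)
  F[1-2] = +1107.7107 N (tension)
  F[1-3] = -1064.7739 N (compression)
  F[2-3] = -1080.9367 N (compression)
  F[2-4] = -971.2881 N (compression)
  F[3-4] = +1575.0300 N (tension)
  F[3-5] = -1885.5423 N (compression)
  F[4-5] = -1604.7092 N (compression)
  F[4-6] = +55.4491 N (tension)
  F[5-6] = -138.4966 N (compression)
  Rx@0 = +2371.1600 N
  Ry@0 = +1242.3079 N
  Ry@6 = +126.9121 N

-971.288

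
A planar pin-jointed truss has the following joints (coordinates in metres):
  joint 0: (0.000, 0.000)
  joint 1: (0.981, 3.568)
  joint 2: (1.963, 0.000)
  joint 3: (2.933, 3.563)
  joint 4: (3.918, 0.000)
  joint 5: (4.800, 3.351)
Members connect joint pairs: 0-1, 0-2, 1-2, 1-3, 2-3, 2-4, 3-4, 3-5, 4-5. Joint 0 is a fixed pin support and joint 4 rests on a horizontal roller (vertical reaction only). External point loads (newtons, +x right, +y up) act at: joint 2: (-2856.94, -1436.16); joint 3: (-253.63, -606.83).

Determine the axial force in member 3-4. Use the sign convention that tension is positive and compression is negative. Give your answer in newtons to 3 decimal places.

-978.545

N=6 nodes, M=9 members, R=3 reactions → 2N=12, M+R=12
member 0 (0-1): L=3.7004, (cx,cy)=(0.2651,0.9642)
member 1 (0-2): L=1.9630, (cx,cy)=(1.0000,0.0000)
member 2 (1-2): L=3.7007, (cx,cy)=(0.2654,-0.9642)
member 3 (1-3): L=1.9520, (cx,cy)=(1.0000,-0.0026)
member 4 (2-3): L=3.6927, (cx,cy)=(0.2627,0.9649)
member 5 (2-4): L=1.9550, (cx,cy)=(1.0000,0.0000)
member 6 (3-4): L=3.6966, (cx,cy)=(0.2665,-0.9638)
member 7 (3-5): L=1.8790, (cx,cy)=(0.9936,-0.1128)
member 8 (4-5): L=3.4651, (cx,cy)=(0.2545,0.9671)
solve A·x = −loads:
  F[0-1] = -1140.6352 N (compression)
  F[0-2] = -2808.1805 N (compression)
  F[1-2] = +1142.3256 N (tension)
  F[1-3] = -605.5161 N (compression)
  F[2-3] = +346.9714 N (tension)
  F[2-4] = +260.7410 N (tension)
  F[3-4] = -978.5454 N (compression)
  F[3-5] = +0.0000 N (tension)
  F[4-5] = -0.0000 N (compression)
  Rx@0 = +3110.5700 N
  Ry@0 = +1099.8224 N
  Ry@4 = +943.1676 N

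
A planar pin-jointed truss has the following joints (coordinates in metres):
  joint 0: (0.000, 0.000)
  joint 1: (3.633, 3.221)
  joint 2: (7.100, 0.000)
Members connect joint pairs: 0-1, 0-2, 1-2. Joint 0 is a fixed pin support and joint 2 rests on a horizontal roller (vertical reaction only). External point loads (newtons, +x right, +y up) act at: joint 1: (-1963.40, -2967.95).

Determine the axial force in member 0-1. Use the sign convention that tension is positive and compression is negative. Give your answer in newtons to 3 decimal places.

N=3 nodes, M=3 members, R=3 reactions → 2N=6, M+R=6
member 0 (0-1): L=4.8553, (cx,cy)=(0.7483,0.6634)
member 1 (0-2): L=7.1000, (cx,cy)=(1.0000,0.0000)
member 2 (1-2): L=4.7323, (cx,cy)=(0.7326,-0.6806)
solve A·x = −loads:
  F[0-1] = -3527.2585 N (compression)
  F[0-2] = +675.9098 N (tension)
  F[1-2] = -922.5922 N (compression)
  Rx@0 = +1963.4000 N
  Ry@0 = +2339.9992 N
  Ry@2 = +627.9508 N

-3527.258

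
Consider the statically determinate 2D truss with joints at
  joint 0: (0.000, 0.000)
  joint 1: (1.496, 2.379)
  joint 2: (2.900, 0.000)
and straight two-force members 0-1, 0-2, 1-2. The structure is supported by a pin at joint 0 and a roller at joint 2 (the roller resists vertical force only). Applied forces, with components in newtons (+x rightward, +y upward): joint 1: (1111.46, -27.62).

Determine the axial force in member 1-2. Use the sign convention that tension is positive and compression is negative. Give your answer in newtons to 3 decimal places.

N=3 nodes, M=3 members, R=3 reactions → 2N=6, M+R=6
member 0 (0-1): L=2.8103, (cx,cy)=(0.5323,0.8465)
member 1 (0-2): L=2.9000, (cx,cy)=(1.0000,0.0000)
member 2 (1-2): L=2.7624, (cx,cy)=(0.5083,-0.8612)
solve A·x = −loads:
  F[0-1] = +1061.2766 N (tension)
  F[0-2] = +546.5087 N (tension)
  F[1-2] = -1075.2677 N (compression)
  Rx@0 = -1111.4600 N
  Ry@0 = -898.4086 N
  Ry@2 = +926.0286 N

-1075.268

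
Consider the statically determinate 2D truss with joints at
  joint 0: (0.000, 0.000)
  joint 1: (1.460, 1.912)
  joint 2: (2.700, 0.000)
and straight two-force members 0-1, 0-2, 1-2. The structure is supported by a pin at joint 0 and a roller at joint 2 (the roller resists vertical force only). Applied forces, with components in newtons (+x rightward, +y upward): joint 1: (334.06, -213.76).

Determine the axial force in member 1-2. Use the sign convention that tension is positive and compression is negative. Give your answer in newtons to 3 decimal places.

-419.727

N=3 nodes, M=3 members, R=3 reactions → 2N=6, M+R=6
member 0 (0-1): L=2.4057, (cx,cy)=(0.6069,0.7948)
member 1 (0-2): L=2.7000, (cx,cy)=(1.0000,0.0000)
member 2 (1-2): L=2.2789, (cx,cy)=(0.5441,-0.8390)
solve A·x = −loads:
  F[0-1] = +174.1265 N (tension)
  F[0-2] = +228.3836 N (tension)
  F[1-2] = -419.7268 N (compression)
  Rx@0 = -334.0600 N
  Ry@0 = -138.3927 N
  Ry@2 = +352.1527 N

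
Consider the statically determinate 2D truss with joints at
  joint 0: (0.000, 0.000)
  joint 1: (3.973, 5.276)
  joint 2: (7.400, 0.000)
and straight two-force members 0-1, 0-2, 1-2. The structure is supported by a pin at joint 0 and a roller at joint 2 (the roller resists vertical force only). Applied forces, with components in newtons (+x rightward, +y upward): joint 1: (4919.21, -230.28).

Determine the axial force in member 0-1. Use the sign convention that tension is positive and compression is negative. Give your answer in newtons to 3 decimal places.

4256.970

N=3 nodes, M=3 members, R=3 reactions → 2N=6, M+R=6
member 0 (0-1): L=6.6046, (cx,cy)=(0.6015,0.7988)
member 1 (0-2): L=7.4000, (cx,cy)=(1.0000,0.0000)
member 2 (1-2): L=6.2913, (cx,cy)=(0.5447,-0.8386)
solve A·x = −loads:
  F[0-1] = +4256.9697 N (tension)
  F[0-2] = +2358.4328 N (tension)
  F[1-2] = -4329.6229 N (compression)
  Rx@0 = -4919.2100 N
  Ry@0 = -3400.6192 N
  Ry@2 = +3630.8992 N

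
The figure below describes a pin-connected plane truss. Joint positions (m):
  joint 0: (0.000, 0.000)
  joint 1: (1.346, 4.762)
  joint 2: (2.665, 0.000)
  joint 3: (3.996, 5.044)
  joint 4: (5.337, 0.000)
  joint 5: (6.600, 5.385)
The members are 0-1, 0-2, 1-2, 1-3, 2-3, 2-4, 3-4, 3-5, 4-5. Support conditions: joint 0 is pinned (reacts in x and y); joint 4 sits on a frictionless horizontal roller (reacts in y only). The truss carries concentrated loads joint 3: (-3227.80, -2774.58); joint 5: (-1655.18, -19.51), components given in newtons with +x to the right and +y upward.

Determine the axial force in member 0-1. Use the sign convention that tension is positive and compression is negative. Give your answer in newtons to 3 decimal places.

-5625.283

N=6 nodes, M=9 members, R=3 reactions → 2N=12, M+R=12
member 0 (0-1): L=4.9486, (cx,cy)=(0.2720,0.9623)
member 1 (0-2): L=2.6650, (cx,cy)=(1.0000,0.0000)
member 2 (1-2): L=4.9413, (cx,cy)=(0.2669,-0.9637)
member 3 (1-3): L=2.6650, (cx,cy)=(0.9944,0.1058)
member 4 (2-3): L=5.2167, (cx,cy)=(0.2551,0.9669)
member 5 (2-4): L=2.6720, (cx,cy)=(1.0000,0.0000)
member 6 (3-4): L=5.2192, (cx,cy)=(0.2569,-0.9664)
member 7 (3-5): L=2.6262, (cx,cy)=(0.9915,0.1298)
member 8 (4-5): L=5.5311, (cx,cy)=(0.2283,0.9736)
solve A·x = −loads:
  F[0-1] = -5625.2830 N (compression)
  F[0-2] = -3352.9160 N (compression)
  F[1-2] = +5292.0745 N (tension)
  F[1-3] = -2959.3136 N (compression)
  F[2-3] = -5274.6249 N (compression)
  F[2-4] = -594.4908 N (compression)
  F[3-4] = +2499.5310 N (tension)
  F[3-5] = -1717.4456 N (compression)
  F[4-5] = +209.0116 N (tension)
  Rx@0 = +4882.9800 N
  Ry@0 = +5413.1981 N
  Ry@4 = -2619.1081 N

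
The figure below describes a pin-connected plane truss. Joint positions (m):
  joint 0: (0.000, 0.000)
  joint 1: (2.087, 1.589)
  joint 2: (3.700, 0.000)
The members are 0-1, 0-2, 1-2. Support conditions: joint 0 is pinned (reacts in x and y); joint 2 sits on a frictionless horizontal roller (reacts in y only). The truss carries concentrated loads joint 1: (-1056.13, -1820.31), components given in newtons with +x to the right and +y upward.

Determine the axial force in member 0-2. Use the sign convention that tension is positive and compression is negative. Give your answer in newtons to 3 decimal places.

581.846

N=3 nodes, M=3 members, R=3 reactions → 2N=6, M+R=6
member 0 (0-1): L=2.6231, (cx,cy)=(0.7956,0.6058)
member 1 (0-2): L=3.7000, (cx,cy)=(1.0000,0.0000)
member 2 (1-2): L=2.2642, (cx,cy)=(0.7124,-0.7018)
solve A·x = −loads:
  F[0-1] = -2058.7075 N (compression)
  F[0-2] = +581.8456 N (tension)
  F[1-2] = -816.7552 N (compression)
  Rx@0 = +1056.1300 N
  Ry@0 = +1247.1218 N
  Ry@2 = +573.1882 N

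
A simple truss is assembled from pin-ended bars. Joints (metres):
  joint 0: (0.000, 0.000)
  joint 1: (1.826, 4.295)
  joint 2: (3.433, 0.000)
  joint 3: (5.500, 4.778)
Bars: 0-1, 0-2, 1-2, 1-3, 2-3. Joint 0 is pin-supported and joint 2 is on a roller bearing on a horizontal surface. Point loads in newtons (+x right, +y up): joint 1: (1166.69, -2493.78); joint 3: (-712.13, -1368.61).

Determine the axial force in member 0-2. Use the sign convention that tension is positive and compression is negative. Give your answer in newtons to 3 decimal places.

401.335

N=4 nodes, M=5 members, R=3 reactions → 2N=8, M+R=8
member 0 (0-1): L=4.6670, (cx,cy)=(0.3913,0.9203)
member 1 (0-2): L=3.4330, (cx,cy)=(1.0000,0.0000)
member 2 (1-2): L=4.5858, (cx,cy)=(0.3504,-0.9366)
member 3 (1-3): L=3.7056, (cx,cy)=(0.9915,0.1303)
member 4 (2-3): L=5.2059, (cx,cy)=(0.3970,0.9178)
solve A·x = −loads:
  F[0-1] = +136.0379 N (tension)
  F[0-2] = +401.3346 N (tension)
  F[1-2] = -2814.1577 N (compression)
  F[1-3] = -128.3938 N (compression)
  F[2-3] = -1472.9540 N (compression)
  Rx@0 = -454.5600 N
  Ry@0 = -125.1934 N
  Ry@2 = +3987.5834 N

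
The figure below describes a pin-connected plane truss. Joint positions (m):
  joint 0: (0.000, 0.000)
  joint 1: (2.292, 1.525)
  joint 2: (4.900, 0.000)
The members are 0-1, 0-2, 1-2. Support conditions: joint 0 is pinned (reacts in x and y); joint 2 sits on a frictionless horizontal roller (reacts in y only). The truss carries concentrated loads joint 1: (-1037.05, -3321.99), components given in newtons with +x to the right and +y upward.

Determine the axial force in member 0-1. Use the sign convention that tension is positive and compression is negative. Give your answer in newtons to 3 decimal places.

N=3 nodes, M=3 members, R=3 reactions → 2N=6, M+R=6
member 0 (0-1): L=2.7530, (cx,cy)=(0.8326,0.5539)
member 1 (0-2): L=4.9000, (cx,cy)=(1.0000,0.0000)
member 2 (1-2): L=3.0211, (cx,cy)=(0.8633,-0.5048)
solve A·x = −loads:
  F[0-1] = -3774.5003 N (compression)
  F[0-2] = +2105.4212 N (tension)
  F[1-2] = -2438.9466 N (compression)
  Rx@0 = +1037.0500 N
  Ry@0 = +2090.8676 N
  Ry@2 = +1231.1224 N

-3774.500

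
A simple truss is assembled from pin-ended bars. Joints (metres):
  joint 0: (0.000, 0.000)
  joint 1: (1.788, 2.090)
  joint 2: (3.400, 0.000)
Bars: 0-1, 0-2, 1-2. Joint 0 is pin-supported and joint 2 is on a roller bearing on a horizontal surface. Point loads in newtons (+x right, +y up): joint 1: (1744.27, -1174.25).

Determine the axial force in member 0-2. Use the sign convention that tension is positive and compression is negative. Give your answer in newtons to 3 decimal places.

1303.275

N=3 nodes, M=3 members, R=3 reactions → 2N=6, M+R=6
member 0 (0-1): L=2.7505, (cx,cy)=(0.6501,0.7599)
member 1 (0-2): L=3.4000, (cx,cy)=(1.0000,0.0000)
member 2 (1-2): L=2.6394, (cx,cy)=(0.6107,-0.7918)
solve A·x = −loads:
  F[0-1] = +678.3777 N (tension)
  F[0-2] = +1303.2753 N (tension)
  F[1-2] = -2133.9436 N (compression)
  Rx@0 = -1744.2700 N
  Ry@0 = -515.4804 N
  Ry@2 = +1689.7304 N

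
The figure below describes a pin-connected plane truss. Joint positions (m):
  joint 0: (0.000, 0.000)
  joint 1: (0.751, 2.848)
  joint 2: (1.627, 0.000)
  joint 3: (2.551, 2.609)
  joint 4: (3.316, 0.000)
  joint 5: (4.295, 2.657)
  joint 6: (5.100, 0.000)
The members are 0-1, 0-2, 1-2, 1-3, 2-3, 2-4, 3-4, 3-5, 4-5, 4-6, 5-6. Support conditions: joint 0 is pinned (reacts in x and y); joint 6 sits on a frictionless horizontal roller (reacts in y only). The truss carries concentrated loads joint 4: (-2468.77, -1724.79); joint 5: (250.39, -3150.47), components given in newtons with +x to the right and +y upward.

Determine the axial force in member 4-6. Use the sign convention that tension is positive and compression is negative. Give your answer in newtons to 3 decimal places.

1183.138

N=7 nodes, M=11 members, R=3 reactions → 2N=14, M+R=14
member 0 (0-1): L=2.9454, (cx,cy)=(0.2550,0.9669)
member 1 (0-2): L=1.6270, (cx,cy)=(1.0000,0.0000)
member 2 (1-2): L=2.9797, (cx,cy)=(0.2940,-0.9558)
member 3 (1-3): L=1.8158, (cx,cy)=(0.9913,-0.1316)
member 4 (2-3): L=2.7678, (cx,cy)=(0.3338,0.9426)
member 5 (2-4): L=1.6890, (cx,cy)=(1.0000,0.0000)
member 6 (3-4): L=2.7188, (cx,cy)=(0.2814,-0.9596)
member 7 (3-5): L=1.7447, (cx,cy)=(0.9996,0.0275)
member 8 (4-5): L=2.8316, (cx,cy)=(0.3457,0.9383)
member 9 (4-6): L=1.7840, (cx,cy)=(1.0000,0.0000)
member 10 (5-6): L=2.7763, (cx,cy)=(0.2900,-0.9570)
solve A·x = −loads:
  F[0-1] = -1003.3334 N (compression)
  F[0-2] = -1962.5521 N (compression)
  F[1-2] = +1095.2972 N (tension)
  F[1-3] = -582.9073 N (compression)
  F[2-3] = -1110.6100 N (compression)
  F[2-4] = -1269.7775 N (compression)
  F[3-4] = +975.9322 N (tension)
  F[3-5] = -1223.6635 N (compression)
  F[4-5] = +840.0937 N (tension)
  F[4-6] = +1183.1379 N (tension)
  F[5-6] = -4080.3851 N (compression)
  Rx@0 = +2218.3800 N
  Ry@0 = +970.1701 N
  Ry@6 = +3905.0899 N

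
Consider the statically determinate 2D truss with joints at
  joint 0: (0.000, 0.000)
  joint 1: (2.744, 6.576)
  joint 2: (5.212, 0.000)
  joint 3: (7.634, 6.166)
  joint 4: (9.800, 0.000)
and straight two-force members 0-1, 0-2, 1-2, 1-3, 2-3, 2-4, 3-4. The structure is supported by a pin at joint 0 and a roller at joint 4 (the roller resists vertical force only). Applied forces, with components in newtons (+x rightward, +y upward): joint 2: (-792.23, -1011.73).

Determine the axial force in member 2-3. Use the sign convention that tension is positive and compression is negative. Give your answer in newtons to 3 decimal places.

543.181

N=5 nodes, M=7 members, R=3 reactions → 2N=10, M+R=10
member 0 (0-1): L=7.1255, (cx,cy)=(0.3851,0.9229)
member 1 (0-2): L=5.2120, (cx,cy)=(1.0000,0.0000)
member 2 (1-2): L=7.0239, (cx,cy)=(0.3514,-0.9362)
member 3 (1-3): L=4.9072, (cx,cy)=(0.9965,-0.0836)
member 4 (2-3): L=6.6246, (cx,cy)=(0.3656,0.9308)
member 5 (2-4): L=4.5880, (cx,cy)=(1.0000,0.0000)
member 6 (3-4): L=6.5354, (cx,cy)=(0.3314,-0.9435)
solve A·x = −loads:
  F[0-1] = -513.2369 N (compression)
  F[0-2] = -594.5857 N (compression)
  F[1-2] = +540.6262 N (tension)
  F[1-3] = -388.9658 N (compression)
  F[2-3] = +543.1810 N (tension)
  F[2-4] = +189.0157 N (tension)
  F[3-4] = -570.3085 N (compression)
  Rx@0 = +792.2300 N
  Ry@0 = +473.6548 N
  Ry@4 = +538.0752 N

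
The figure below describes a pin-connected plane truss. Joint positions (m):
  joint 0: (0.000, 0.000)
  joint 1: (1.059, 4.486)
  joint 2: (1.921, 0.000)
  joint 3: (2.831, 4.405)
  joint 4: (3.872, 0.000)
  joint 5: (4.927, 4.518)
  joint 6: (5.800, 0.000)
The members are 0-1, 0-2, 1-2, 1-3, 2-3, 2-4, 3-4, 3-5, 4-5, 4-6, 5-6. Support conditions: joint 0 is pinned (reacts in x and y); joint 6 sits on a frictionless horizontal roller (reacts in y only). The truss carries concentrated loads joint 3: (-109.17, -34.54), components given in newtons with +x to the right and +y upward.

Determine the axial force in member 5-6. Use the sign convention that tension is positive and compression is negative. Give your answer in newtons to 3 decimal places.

67.275

N=7 nodes, M=11 members, R=3 reactions → 2N=14, M+R=14
member 0 (0-1): L=4.6093, (cx,cy)=(0.2298,0.9732)
member 1 (0-2): L=1.9210, (cx,cy)=(1.0000,0.0000)
member 2 (1-2): L=4.5681, (cx,cy)=(0.1887,-0.9820)
member 3 (1-3): L=1.7739, (cx,cy)=(0.9990,-0.0457)
member 4 (2-3): L=4.4980, (cx,cy)=(0.2023,0.9793)
member 5 (2-4): L=1.9510, (cx,cy)=(1.0000,0.0000)
member 6 (3-4): L=4.5263, (cx,cy)=(0.2300,-0.9732)
member 7 (3-5): L=2.0990, (cx,cy)=(0.9985,0.0538)
member 8 (4-5): L=4.6395, (cx,cy)=(0.2274,0.9738)
member 9 (4-6): L=1.9280, (cx,cy)=(1.0000,0.0000)
member 10 (5-6): L=4.6016, (cx,cy)=(0.1897,-0.9818)
solve A·x = −loads:
  F[0-1] = -103.3586 N (compression)
  F[0-2] = -85.4231 N (compression)
  F[1-2] = +104.4568 N (tension)
  F[1-3] = -43.5034 N (compression)
  F[2-3] = -104.7462 N (compression)
  F[2-4] = -44.5206 N (compression)
  F[3-4] = +69.4545 N (tension)
  F[3-5] = +28.5884 N (tension)
  F[4-5] = -69.4110 N (compression)
  F[4-6] = -12.7634 N (compression)
  F[5-6] = +67.2755 N (tension)
  Rx@0 = +109.1700 N
  Ry@0 = +100.5936 N
  Ry@6 = -66.0536 N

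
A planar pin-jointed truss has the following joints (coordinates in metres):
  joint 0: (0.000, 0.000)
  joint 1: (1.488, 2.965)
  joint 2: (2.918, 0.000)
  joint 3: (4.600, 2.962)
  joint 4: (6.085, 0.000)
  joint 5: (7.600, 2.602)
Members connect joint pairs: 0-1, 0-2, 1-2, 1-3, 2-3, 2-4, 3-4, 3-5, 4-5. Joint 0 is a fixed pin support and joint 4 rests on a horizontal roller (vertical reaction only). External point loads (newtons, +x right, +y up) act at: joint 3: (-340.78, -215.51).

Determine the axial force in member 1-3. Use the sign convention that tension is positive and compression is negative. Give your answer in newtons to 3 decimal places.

N=6 nodes, M=9 members, R=3 reactions → 2N=12, M+R=12
member 0 (0-1): L=3.3174, (cx,cy)=(0.4485,0.8938)
member 1 (0-2): L=2.9180, (cx,cy)=(1.0000,0.0000)
member 2 (1-2): L=3.2918, (cx,cy)=(0.4344,-0.9007)
member 3 (1-3): L=3.1120, (cx,cy)=(1.0000,-0.0010)
member 4 (2-3): L=3.4063, (cx,cy)=(0.4938,0.8696)
member 5 (2-4): L=3.1670, (cx,cy)=(1.0000,0.0000)
member 6 (3-4): L=3.3134, (cx,cy)=(0.4482,-0.8939)
member 7 (3-5): L=3.0215, (cx,cy)=(0.9929,-0.1191)
member 8 (4-5): L=3.0109, (cx,cy)=(0.5032,0.8642)
solve A·x = −loads:
  F[0-1] = -244.4444 N (compression)
  F[0-2] = -231.1370 N (compression)
  F[1-2] = +242.7878 N (tension)
  F[1-3] = -215.1123 N (compression)
  F[2-3] = -251.4818 N (compression)
  F[2-4] = -1.4867 N (compression)
  F[3-4] = +3.3172 N (tension)
  F[3-5] = +0.0000 N (tension)
  F[4-5] = -0.0000 N (compression)
  Rx@0 = +340.7800 N
  Ry@0 = +218.4754 N
  Ry@4 = -2.9654 N

-215.112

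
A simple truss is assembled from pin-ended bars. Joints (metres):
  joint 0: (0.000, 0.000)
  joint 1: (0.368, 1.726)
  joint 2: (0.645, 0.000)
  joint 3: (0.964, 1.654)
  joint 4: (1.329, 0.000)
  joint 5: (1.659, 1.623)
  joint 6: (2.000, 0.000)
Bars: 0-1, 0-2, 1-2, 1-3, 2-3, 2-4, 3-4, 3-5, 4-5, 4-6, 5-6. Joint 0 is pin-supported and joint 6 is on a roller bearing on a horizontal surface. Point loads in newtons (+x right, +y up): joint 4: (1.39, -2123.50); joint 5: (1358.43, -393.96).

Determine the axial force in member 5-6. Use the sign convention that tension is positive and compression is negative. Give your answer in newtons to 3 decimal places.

-2902.234

N=7 nodes, M=11 members, R=3 reactions → 2N=14, M+R=14
member 0 (0-1): L=1.7648, (cx,cy)=(0.2085,0.9780)
member 1 (0-2): L=0.6450, (cx,cy)=(1.0000,0.0000)
member 2 (1-2): L=1.7481, (cx,cy)=(0.1585,-0.9874)
member 3 (1-3): L=0.6003, (cx,cy)=(0.9928,-0.1199)
member 4 (2-3): L=1.6845, (cx,cy)=(0.1894,0.9819)
member 5 (2-4): L=0.6840, (cx,cy)=(1.0000,0.0000)
member 6 (3-4): L=1.6938, (cx,cy)=(0.2155,-0.9765)
member 7 (3-5): L=0.6957, (cx,cy)=(0.9990,-0.0446)
member 8 (4-5): L=1.6562, (cx,cy)=(0.1993,0.9799)
member 9 (4-6): L=0.6710, (cx,cy)=(1.0000,0.0000)
member 10 (5-6): L=1.6584, (cx,cy)=(0.2056,-0.9786)
solve A·x = −loads:
  F[0-1] = +330.0161 N (tension)
  F[0-2] = +1291.0041 N (tension)
  F[1-2] = -341.9407 N (compression)
  F[1-3] = +123.8938 N (tension)
  F[2-3] = +343.8425 N (tension)
  F[2-4] = +1171.7051 N (tension)
  F[3-4] = -342.4909 N (compression)
  F[3-5] = +262.1796 N (tension)
  F[4-5] = +2508.2378 N (tension)
  F[4-6] = +596.7440 N (tension)
  F[5-6] = -2902.2339 N (compression)
  Rx@0 = -1359.8200 N
  Ry@0 = -322.7615 N
  Ry@6 = +2840.2215 N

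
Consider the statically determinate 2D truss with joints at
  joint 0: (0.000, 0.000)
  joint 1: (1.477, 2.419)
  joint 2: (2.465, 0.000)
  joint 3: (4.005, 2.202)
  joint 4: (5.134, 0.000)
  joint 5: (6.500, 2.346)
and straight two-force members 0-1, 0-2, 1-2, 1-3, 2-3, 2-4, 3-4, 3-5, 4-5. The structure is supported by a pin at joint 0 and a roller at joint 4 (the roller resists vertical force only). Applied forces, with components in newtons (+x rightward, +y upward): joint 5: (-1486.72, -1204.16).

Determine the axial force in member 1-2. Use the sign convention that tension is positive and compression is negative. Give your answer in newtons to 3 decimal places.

N=6 nodes, M=9 members, R=3 reactions → 2N=12, M+R=12
member 0 (0-1): L=2.8343, (cx,cy)=(0.5211,0.8535)
member 1 (0-2): L=2.4650, (cx,cy)=(1.0000,0.0000)
member 2 (1-2): L=2.6130, (cx,cy)=(0.3781,-0.9258)
member 3 (1-3): L=2.5373, (cx,cy)=(0.9963,-0.0855)
member 4 (2-3): L=2.6871, (cx,cy)=(0.5731,0.8195)
member 5 (2-4): L=2.6690, (cx,cy)=(1.0000,0.0000)
member 6 (3-4): L=2.4746, (cx,cy)=(0.4562,-0.8899)
member 7 (3-5): L=2.4992, (cx,cy)=(0.9983,0.0576)
member 8 (4-5): L=2.7147, (cx,cy)=(0.5032,0.8642)
solve A·x = −loads:
  F[0-1] = -420.5969 N (compression)
  F[0-2] = -1267.5378 N (compression)
  F[1-2] = +422.9092 N (tension)
  F[1-3] = -380.4830 N (compression)
  F[2-3] = -477.7592 N (compression)
  F[2-4] = -833.8212 N (compression)
  F[3-4] = +350.6812 N (tension)
  F[3-5] = -814.2473 N (compression)
  F[4-5] = -1339.1240 N (compression)
  Rx@0 = +1486.7200 N
  Ry@0 = +358.9721 N
  Ry@4 = +845.1879 N

422.909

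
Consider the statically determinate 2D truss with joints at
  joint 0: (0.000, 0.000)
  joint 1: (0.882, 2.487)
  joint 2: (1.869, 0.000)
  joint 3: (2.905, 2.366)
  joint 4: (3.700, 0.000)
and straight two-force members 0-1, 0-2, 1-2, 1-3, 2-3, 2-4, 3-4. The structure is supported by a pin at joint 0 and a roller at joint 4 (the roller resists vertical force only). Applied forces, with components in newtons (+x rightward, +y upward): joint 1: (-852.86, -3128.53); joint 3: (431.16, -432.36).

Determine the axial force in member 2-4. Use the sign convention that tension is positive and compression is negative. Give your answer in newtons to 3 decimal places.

264.670

N=5 nodes, M=7 members, R=3 reactions → 2N=10, M+R=10
member 0 (0-1): L=2.6388, (cx,cy)=(0.3342,0.9425)
member 1 (0-2): L=1.8690, (cx,cy)=(1.0000,0.0000)
member 2 (1-2): L=2.6757, (cx,cy)=(0.3689,-0.9295)
member 3 (1-3): L=2.0266, (cx,cy)=(0.9982,-0.0597)
member 4 (2-3): L=2.5829, (cx,cy)=(0.4011,0.9160)
member 5 (2-4): L=1.8310, (cx,cy)=(1.0000,0.0000)
member 6 (3-4): L=2.4960, (cx,cy)=(0.3185,-0.9479)
solve A·x = −loads:
  F[0-1] = -2942.4388 N (compression)
  F[0-2] = +561.8013 N (tension)
  F[1-2] = -382.9670 N (compression)
  F[1-3] = +10.6452 N (tension)
  F[2-3] = +388.5883 N (tension)
  F[2-4] = +264.6698 N (tension)
  F[3-4] = -830.9611 N (compression)
  Rx@0 = +421.7000 N
  Ry@0 = +2773.2059 N
  Ry@4 = +787.6841 N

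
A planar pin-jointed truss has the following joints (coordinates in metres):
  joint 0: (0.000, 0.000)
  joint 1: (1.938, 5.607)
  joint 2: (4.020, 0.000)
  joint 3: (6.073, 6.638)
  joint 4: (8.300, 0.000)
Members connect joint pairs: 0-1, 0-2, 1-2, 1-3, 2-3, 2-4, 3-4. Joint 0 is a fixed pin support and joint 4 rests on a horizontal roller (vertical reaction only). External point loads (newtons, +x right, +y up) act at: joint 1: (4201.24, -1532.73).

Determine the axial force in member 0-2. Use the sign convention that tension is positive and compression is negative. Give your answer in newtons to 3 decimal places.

3626.349

N=5 nodes, M=7 members, R=3 reactions → 2N=10, M+R=10
member 0 (0-1): L=5.9325, (cx,cy)=(0.3267,0.9451)
member 1 (0-2): L=4.0200, (cx,cy)=(1.0000,0.0000)
member 2 (1-2): L=5.9811, (cx,cy)=(0.3481,-0.9375)
member 3 (1-3): L=4.2616, (cx,cy)=(0.9703,0.2419)
member 4 (2-3): L=6.9482, (cx,cy)=(0.2955,0.9554)
member 5 (2-4): L=4.2800, (cx,cy)=(1.0000,0.0000)
member 6 (3-4): L=7.0016, (cx,cy)=(0.3181,-0.9481)
solve A·x = −loads:
  F[0-1] = +1759.8182 N (tension)
  F[0-2] = +3626.3491 N (tension)
  F[1-2] = -4003.0941 N (compression)
  F[1-3] = -2301.2388 N (compression)
  F[2-3] = +3928.1164 N (tension)
  F[2-4] = +1072.2337 N (tension)
  F[3-4] = -3371.0664 N (compression)
  Rx@0 = -4201.2400 N
  Ry@0 = -1663.2680 N
  Ry@4 = +3195.9980 N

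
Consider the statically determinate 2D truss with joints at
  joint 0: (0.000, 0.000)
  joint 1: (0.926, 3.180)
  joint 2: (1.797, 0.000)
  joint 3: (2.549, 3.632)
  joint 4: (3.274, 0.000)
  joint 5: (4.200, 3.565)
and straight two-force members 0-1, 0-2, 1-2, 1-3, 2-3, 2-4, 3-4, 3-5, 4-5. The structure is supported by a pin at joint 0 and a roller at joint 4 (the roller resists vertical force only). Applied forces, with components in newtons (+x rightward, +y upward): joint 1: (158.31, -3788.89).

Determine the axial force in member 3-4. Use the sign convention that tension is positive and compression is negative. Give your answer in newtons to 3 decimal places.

N=6 nodes, M=9 members, R=3 reactions → 2N=12, M+R=12
member 0 (0-1): L=3.3121, (cx,cy)=(0.2796,0.9601)
member 1 (0-2): L=1.7970, (cx,cy)=(1.0000,0.0000)
member 2 (1-2): L=3.2971, (cx,cy)=(0.2642,-0.9645)
member 3 (1-3): L=1.6848, (cx,cy)=(0.9633,0.2683)
member 4 (2-3): L=3.7090, (cx,cy)=(0.2027,0.9792)
member 5 (2-4): L=1.4770, (cx,cy)=(1.0000,0.0000)
member 6 (3-4): L=3.7037, (cx,cy)=(0.1958,-0.9807)
member 7 (3-5): L=1.6524, (cx,cy)=(0.9992,-0.0405)
member 8 (4-5): L=3.6833, (cx,cy)=(0.2514,0.9679)
solve A·x = −loads:
  F[0-1] = -2669.9707 N (compression)
  F[0-2] = +904.7873 N (tension)
  F[1-2] = -1423.2248 N (compression)
  F[1-3] = -548.9394 N (compression)
  F[2-3] = +1401.7802 N (tension)
  F[2-4] = +244.6063 N (tension)
  F[3-4] = -1249.5684 N (compression)
  F[3-5] = +0.0000 N (tension)
  F[4-5] = -0.0000 N (compression)
  Rx@0 = -158.3100 N
  Ry@0 = +2563.4966 N
  Ry@4 = +1225.3934 N

-1249.568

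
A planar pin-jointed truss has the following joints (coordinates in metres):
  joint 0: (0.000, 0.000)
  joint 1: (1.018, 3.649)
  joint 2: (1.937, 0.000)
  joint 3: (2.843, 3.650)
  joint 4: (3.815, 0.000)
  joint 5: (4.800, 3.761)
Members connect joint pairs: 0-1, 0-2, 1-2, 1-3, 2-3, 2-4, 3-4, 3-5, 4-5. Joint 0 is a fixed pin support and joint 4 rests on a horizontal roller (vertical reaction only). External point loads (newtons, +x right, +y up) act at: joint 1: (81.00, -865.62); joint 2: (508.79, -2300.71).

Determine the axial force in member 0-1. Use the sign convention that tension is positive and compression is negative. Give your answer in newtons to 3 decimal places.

-1754.250

N=6 nodes, M=9 members, R=3 reactions → 2N=12, M+R=12
member 0 (0-1): L=3.7883, (cx,cy)=(0.2687,0.9632)
member 1 (0-2): L=1.9370, (cx,cy)=(1.0000,0.0000)
member 2 (1-2): L=3.7629, (cx,cy)=(0.2442,-0.9697)
member 3 (1-3): L=1.8250, (cx,cy)=(1.0000,0.0005)
member 4 (2-3): L=3.7608, (cx,cy)=(0.2409,0.9705)
member 5 (2-4): L=1.8780, (cx,cy)=(1.0000,0.0000)
member 6 (3-4): L=3.7772, (cx,cy)=(0.2573,-0.9663)
member 7 (3-5): L=1.9601, (cx,cy)=(0.9984,0.0566)
member 8 (4-5): L=3.8878, (cx,cy)=(0.2534,0.9674)
solve A·x = −loads:
  F[0-1] = -1754.2495 N (compression)
  F[0-2] = +1061.1906 N (tension)
  F[1-2] = +849.4104 N (tension)
  F[1-3] = -759.8467 N (compression)
  F[2-3] = +1521.8422 N (tension)
  F[2-4] = +393.2217 N (tension)
  F[3-4] = -1528.0653 N (compression)
  F[3-5] = +0.0000 N (tension)
  F[4-5] = +0.0000 N (tension)
  Rx@0 = -589.7900 N
  Ry@0 = +1689.7257 N
  Ry@4 = +1476.6043 N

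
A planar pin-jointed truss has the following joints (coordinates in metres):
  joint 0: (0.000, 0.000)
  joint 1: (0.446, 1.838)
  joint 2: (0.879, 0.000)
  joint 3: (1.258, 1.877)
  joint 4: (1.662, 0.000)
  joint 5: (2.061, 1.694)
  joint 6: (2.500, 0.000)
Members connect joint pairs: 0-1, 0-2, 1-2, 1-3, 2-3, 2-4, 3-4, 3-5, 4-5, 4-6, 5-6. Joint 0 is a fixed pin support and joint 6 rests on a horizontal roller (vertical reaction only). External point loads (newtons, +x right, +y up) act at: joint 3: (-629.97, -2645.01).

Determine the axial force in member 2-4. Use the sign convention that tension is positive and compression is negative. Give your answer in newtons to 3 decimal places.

N=7 nodes, M=11 members, R=3 reactions → 2N=14, M+R=14
member 0 (0-1): L=1.8913, (cx,cy)=(0.2358,0.9718)
member 1 (0-2): L=0.8790, (cx,cy)=(1.0000,0.0000)
member 2 (1-2): L=1.8883, (cx,cy)=(0.2293,-0.9734)
member 3 (1-3): L=0.8129, (cx,cy)=(0.9988,0.0480)
member 4 (2-3): L=1.9149, (cx,cy)=(0.1979,0.9802)
member 5 (2-4): L=0.7830, (cx,cy)=(1.0000,0.0000)
member 6 (3-4): L=1.9200, (cx,cy)=(0.2104,-0.9776)
member 7 (3-5): L=0.8236, (cx,cy)=(0.9750,-0.2222)
member 8 (4-5): L=1.7404, (cx,cy)=(0.2293,0.9734)
member 9 (4-6): L=0.8380, (cx,cy)=(1.0000,0.0000)
member 10 (5-6): L=1.7500, (cx,cy)=(0.2509,-0.9680)
solve A·x = −loads:
  F[0-1] = -1838.8812 N (compression)
  F[0-2] = -196.3400 N (compression)
  F[1-2] = +1794.2429 N (tension)
  F[1-3] = -846.0330 N (compression)
  F[2-3] = -1781.6808 N (compression)
  F[2-4] = +567.7254 N (tension)
  F[3-4] = -783.7350 N (compression)
  F[3-5] = -413.1412 N (compression)
  F[4-5] = +787.1546 N (tension)
  F[4-6] = +222.3474 N (tension)
  F[5-6] = -886.3301 N (compression)
  Rx@0 = +629.9700 N
  Ry@0 = +1787.0224 N
  Ry@6 = +857.9876 N

567.725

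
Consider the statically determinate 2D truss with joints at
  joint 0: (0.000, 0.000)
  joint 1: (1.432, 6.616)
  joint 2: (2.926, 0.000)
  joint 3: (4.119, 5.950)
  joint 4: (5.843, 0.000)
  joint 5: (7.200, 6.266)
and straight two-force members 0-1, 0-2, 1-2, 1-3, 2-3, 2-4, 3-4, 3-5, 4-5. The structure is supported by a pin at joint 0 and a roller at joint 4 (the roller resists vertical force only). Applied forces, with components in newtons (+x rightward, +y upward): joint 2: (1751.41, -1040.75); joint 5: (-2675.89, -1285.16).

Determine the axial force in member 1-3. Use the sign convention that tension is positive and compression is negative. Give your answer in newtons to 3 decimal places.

N=6 nodes, M=9 members, R=3 reactions → 2N=12, M+R=12
member 0 (0-1): L=6.7692, (cx,cy)=(0.2115,0.9774)
member 1 (0-2): L=2.9260, (cx,cy)=(1.0000,0.0000)
member 2 (1-2): L=6.7826, (cx,cy)=(0.2203,-0.9754)
member 3 (1-3): L=2.7683, (cx,cy)=(0.9706,-0.2406)
member 4 (2-3): L=6.0684, (cx,cy)=(0.1966,0.9805)
member 5 (2-4): L=2.9170, (cx,cy)=(1.0000,0.0000)
member 6 (3-4): L=6.1947, (cx,cy)=(0.2783,-0.9605)
member 7 (3-5): L=3.0972, (cx,cy)=(0.9948,0.1020)
member 8 (4-5): L=6.4113, (cx,cy)=(0.2117,0.9773)
solve A·x = −loads:
  F[0-1] = -3162.2813 N (compression)
  F[0-2] = -255.5108 N (compression)
  F[1-2] = +3536.4592 N (tension)
  F[1-3] = -1491.7588 N (compression)
  F[2-3] = -2456.7932 N (compression)
  F[2-4] = -744.9607 N (compression)
  F[3-4] = +1872.4448 N (tension)
  F[3-5] = -2464.8960 N (compression)
  F[4-5] = -1057.6316 N (compression)
  Rx@0 = +924.4800 N
  Ry@0 = +3090.7124 N
  Ry@4 = -764.8024 N

-1491.759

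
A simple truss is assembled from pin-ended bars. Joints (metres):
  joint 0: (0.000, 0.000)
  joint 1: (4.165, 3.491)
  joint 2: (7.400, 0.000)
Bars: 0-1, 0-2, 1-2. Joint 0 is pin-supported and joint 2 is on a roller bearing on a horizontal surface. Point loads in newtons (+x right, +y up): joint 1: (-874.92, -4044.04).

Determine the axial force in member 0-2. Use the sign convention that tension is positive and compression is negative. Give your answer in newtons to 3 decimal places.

1726.744

N=3 nodes, M=3 members, R=3 reactions → 2N=6, M+R=6
member 0 (0-1): L=5.4345, (cx,cy)=(0.7664,0.6424)
member 1 (0-2): L=7.4000, (cx,cy)=(1.0000,0.0000)
member 2 (1-2): L=4.7594, (cx,cy)=(0.6797,-0.7335)
solve A·x = −loads:
  F[0-1] = -3394.6862 N (compression)
  F[0-2] = +1726.7443 N (tension)
  F[1-2] = -2540.4460 N (compression)
  Rx@0 = +874.9200 N
  Ry@0 = +2180.6507 N
  Ry@2 = +1863.3893 N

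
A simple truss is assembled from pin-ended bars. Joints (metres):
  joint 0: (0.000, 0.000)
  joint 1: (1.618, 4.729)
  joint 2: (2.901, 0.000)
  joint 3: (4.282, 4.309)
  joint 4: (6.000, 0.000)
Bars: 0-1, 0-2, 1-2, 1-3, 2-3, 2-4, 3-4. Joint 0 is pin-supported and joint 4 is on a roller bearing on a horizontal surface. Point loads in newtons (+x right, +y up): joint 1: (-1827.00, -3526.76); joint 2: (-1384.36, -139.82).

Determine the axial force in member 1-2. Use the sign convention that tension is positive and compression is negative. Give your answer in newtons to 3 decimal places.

N=5 nodes, M=7 members, R=3 reactions → 2N=10, M+R=10
member 0 (0-1): L=4.9981, (cx,cy)=(0.3237,0.9462)
member 1 (0-2): L=2.9010, (cx,cy)=(1.0000,0.0000)
member 2 (1-2): L=4.9000, (cx,cy)=(0.2618,-0.9651)
member 3 (1-3): L=2.6969, (cx,cy)=(0.9878,-0.1557)
member 4 (2-3): L=4.5249, (cx,cy)=(0.3052,0.9523)
member 5 (2-4): L=3.0990, (cx,cy)=(1.0000,0.0000)
member 6 (3-4): L=4.6389, (cx,cy)=(0.3703,-0.9289)
solve A·x = −loads:
  F[0-1] = -4320.5583 N (compression)
  F[0-2] = -1812.7059 N (compression)
  F[1-2] = +534.3143 N (tension)
  F[1-3] = +292.0042 N (tension)
  F[2-3] = -394.6841 N (compression)
  F[2-4] = -167.9836 N (compression)
  F[3-4] = +453.5810 N (tension)
  Rx@0 = +3211.3600 N
  Ry@0 = +4087.9079 N
  Ry@4 = -421.3279 N

534.314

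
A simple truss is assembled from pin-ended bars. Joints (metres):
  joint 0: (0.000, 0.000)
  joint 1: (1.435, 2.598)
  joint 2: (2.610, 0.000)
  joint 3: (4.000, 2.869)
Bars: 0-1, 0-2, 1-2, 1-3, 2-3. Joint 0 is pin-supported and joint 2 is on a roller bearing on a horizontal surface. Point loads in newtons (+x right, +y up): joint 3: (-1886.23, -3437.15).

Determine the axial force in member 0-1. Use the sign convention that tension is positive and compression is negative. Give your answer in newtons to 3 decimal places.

N=4 nodes, M=5 members, R=3 reactions → 2N=8, M+R=8
member 0 (0-1): L=2.9680, (cx,cy)=(0.4835,0.8753)
member 1 (0-2): L=2.6100, (cx,cy)=(1.0000,0.0000)
member 2 (1-2): L=2.8514, (cx,cy)=(0.4121,-0.9111)
member 3 (1-3): L=2.5793, (cx,cy)=(0.9945,0.1051)
member 4 (2-3): L=3.1880, (cx,cy)=(0.4360,0.8999)
solve A·x = −loads:
  F[0-1] = -277.4841 N (compression)
  F[0-2] = -1752.0676 N (compression)
  F[1-2] = +239.5769 N (tension)
  F[1-3] = -234.1846 N (compression)
  F[2-3] = -3791.9651 N (compression)
  Rx@0 = +1886.2300 N
  Ry@0 = +242.8948 N
  Ry@2 = +3194.2552 N

-277.484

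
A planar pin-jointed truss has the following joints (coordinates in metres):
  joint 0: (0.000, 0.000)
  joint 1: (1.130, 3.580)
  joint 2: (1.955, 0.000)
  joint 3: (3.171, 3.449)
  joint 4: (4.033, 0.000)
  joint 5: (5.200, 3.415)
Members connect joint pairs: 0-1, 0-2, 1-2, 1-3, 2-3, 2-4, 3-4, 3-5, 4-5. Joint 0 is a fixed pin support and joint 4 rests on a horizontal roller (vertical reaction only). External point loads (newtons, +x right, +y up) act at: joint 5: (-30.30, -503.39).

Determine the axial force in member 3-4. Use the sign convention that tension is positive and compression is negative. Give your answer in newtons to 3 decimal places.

-126.131

N=6 nodes, M=9 members, R=3 reactions → 2N=12, M+R=12
member 0 (0-1): L=3.7541, (cx,cy)=(0.3010,0.9536)
member 1 (0-2): L=1.9550, (cx,cy)=(1.0000,0.0000)
member 2 (1-2): L=3.6738, (cx,cy)=(0.2246,-0.9745)
member 3 (1-3): L=2.0452, (cx,cy)=(0.9979,-0.0641)
member 4 (2-3): L=3.6571, (cx,cy)=(0.3325,0.9431)
member 5 (2-4): L=2.0780, (cx,cy)=(1.0000,0.0000)
member 6 (3-4): L=3.5551, (cx,cy)=(0.2425,-0.9702)
member 7 (3-5): L=2.0293, (cx,cy)=(0.9999,-0.0168)
member 8 (4-5): L=3.6089, (cx,cy)=(0.3234,0.9463)
solve A·x = −loads:
  F[0-1] = +125.8415 N (tension)
  F[0-2] = -68.1788 N (compression)
  F[1-2] = -127.5319 N (compression)
  F[1-3] = +66.6544 N (tension)
  F[2-3] = +131.7724 N (tension)
  F[2-4] = -140.6326 N (compression)
  F[3-4] = -126.1305 N (compression)
  F[3-5] = +140.9351 N (tension)
  F[4-5] = -529.4756 N (compression)
  Rx@0 = +30.3000 N
  Ry@0 = -120.0054 N
  Ry@4 = +623.3954 N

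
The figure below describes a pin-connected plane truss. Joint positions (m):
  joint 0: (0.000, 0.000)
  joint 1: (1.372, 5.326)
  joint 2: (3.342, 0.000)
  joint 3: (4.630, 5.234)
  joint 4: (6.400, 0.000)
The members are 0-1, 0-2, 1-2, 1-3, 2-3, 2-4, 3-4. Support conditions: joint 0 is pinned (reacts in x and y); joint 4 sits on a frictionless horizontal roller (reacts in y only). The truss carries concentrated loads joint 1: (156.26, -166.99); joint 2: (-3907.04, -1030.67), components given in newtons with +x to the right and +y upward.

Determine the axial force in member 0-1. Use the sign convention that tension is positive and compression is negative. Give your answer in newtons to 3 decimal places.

N=5 nodes, M=7 members, R=3 reactions → 2N=10, M+R=10
member 0 (0-1): L=5.4999, (cx,cy)=(0.2495,0.9684)
member 1 (0-2): L=3.3420, (cx,cy)=(1.0000,0.0000)
member 2 (1-2): L=5.6787, (cx,cy)=(0.3469,-0.9379)
member 3 (1-3): L=3.2593, (cx,cy)=(0.9996,-0.0282)
member 4 (2-3): L=5.3901, (cx,cy)=(0.2390,0.9710)
member 5 (2-4): L=3.0580, (cx,cy)=(1.0000,0.0000)
member 6 (3-4): L=5.5252, (cx,cy)=(0.3204,-0.9473)
solve A·x = −loads:
  F[0-1] = -509.7362 N (compression)
  F[0-2] = -3623.6212 N (compression)
  F[1-2] = +360.5578 N (tension)
  F[1-3] = -408.6638 N (compression)
  F[2-3] = +713.1636 N (tension)
  F[2-4] = +238.0874 N (tension)
  F[3-4] = -743.2070 N (compression)
  Rx@0 = +3750.7800 N
  Ry@0 = +493.6209 N
  Ry@4 = +704.0391 N

-509.736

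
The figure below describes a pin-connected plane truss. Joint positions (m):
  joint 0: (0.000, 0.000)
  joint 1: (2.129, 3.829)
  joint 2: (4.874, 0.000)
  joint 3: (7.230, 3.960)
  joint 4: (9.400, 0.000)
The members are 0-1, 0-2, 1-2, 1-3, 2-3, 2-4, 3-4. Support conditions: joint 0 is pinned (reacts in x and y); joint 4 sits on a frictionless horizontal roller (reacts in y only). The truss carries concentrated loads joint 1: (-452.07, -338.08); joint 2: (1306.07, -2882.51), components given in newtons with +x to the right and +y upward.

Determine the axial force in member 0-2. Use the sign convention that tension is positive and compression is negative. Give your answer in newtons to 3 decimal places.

N=5 nodes, M=7 members, R=3 reactions → 2N=10, M+R=10
member 0 (0-1): L=4.3811, (cx,cy)=(0.4860,0.8740)
member 1 (0-2): L=4.8740, (cx,cy)=(1.0000,0.0000)
member 2 (1-2): L=4.7113, (cx,cy)=(0.5826,-0.8127)
member 3 (1-3): L=5.1027, (cx,cy)=(0.9997,0.0257)
member 4 (2-3): L=4.6079, (cx,cy)=(0.5113,0.8594)
member 5 (2-4): L=4.5260, (cx,cy)=(1.0000,0.0000)
member 6 (3-4): L=4.5156, (cx,cy)=(0.4806,-0.8770)
solve A·x = −loads:
  F[0-1] = -2097.9226 N (compression)
  F[0-2] = +1873.4917 N (tension)
  F[1-2] = +1789.1944 N (tension)
  F[1-3] = -1610.4137 N (compression)
  F[2-3] = +1662.0641 N (tension)
  F[2-4] = +760.0684 N (tension)
  F[3-4] = -1581.6372 N (compression)
  Rx@0 = -854.0000 N
  Ry@0 = +1833.5528 N
  Ry@4 = +1387.0372 N

1873.492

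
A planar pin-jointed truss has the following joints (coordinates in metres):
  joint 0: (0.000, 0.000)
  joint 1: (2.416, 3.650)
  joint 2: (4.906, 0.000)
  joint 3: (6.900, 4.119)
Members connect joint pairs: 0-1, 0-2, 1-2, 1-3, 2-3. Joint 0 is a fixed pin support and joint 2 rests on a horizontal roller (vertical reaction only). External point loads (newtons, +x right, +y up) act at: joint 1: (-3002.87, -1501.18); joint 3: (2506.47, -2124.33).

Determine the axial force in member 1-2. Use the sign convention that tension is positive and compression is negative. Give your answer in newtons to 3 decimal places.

-1311.654

N=4 nodes, M=5 members, R=3 reactions → 2N=8, M+R=8
member 0 (0-1): L=4.3772, (cx,cy)=(0.5520,0.8339)
member 1 (0-2): L=4.9060, (cx,cy)=(1.0000,0.0000)
member 2 (1-2): L=4.4184, (cx,cy)=(0.5635,-0.8261)
member 3 (1-3): L=4.5085, (cx,cy)=(0.9946,0.1040)
member 4 (2-3): L=4.5763, (cx,cy)=(0.4357,0.9001)
solve A·x = −loads:
  F[0-1] = -33.8182 N (compression)
  F[0-2] = -477.7338 N (compression)
  F[1-2] = -1311.6540 N (compression)
  F[1-3] = +3743.6945 N (tension)
  F[2-3] = -2792.8368 N (compression)
  Rx@0 = +496.4000 N
  Ry@0 = +28.2001 N
  Ry@2 = +3597.3099 N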